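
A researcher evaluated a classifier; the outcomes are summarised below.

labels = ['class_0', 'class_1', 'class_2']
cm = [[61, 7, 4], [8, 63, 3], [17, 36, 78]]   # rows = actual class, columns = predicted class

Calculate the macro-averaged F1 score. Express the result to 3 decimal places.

Per-class F1 score (2·TP/(2·TP+FP+FN)):
  class_0: TP=61, FP=8+17=25, FN=7+4=11 → 122/158 = 0.7722
  class_1: TP=63, FP=7+36=43, FN=8+3=11 → 126/180 = 0.7000
  class_2: TP=78, FP=4+3=7, FN=17+36=53 → 156/216 = 0.7222
Macro-F1 score = mean = (0.7722 + 0.7000 + 0.7222) / 3 = 0.731

0.731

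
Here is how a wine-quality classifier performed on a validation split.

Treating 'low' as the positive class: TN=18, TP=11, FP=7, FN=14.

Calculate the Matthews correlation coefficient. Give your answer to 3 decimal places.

MCC = (TP·TN − FP·FN) / √((TP+FP)(TP+FN)(TN+FP)(TN+FN))
Numerator = 11·18 − 7·14 = 100
Denominator = √(18·25·25·32) = √360000 = 600.0000
MCC = 100 / 600.0000 = 0.167

0.167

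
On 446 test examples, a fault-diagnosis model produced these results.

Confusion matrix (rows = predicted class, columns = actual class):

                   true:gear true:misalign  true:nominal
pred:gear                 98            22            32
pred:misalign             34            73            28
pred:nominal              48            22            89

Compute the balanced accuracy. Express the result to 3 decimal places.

Balanced accuracy = mean of per-class recall.
  gear: recall = 98/180 = 0.5444
  misalign: recall = 73/117 = 0.6239
  nominal: recall = 89/149 = 0.5973
Mean = (0.5444 + 0.6239 + 0.5973) / 3 = 0.589

0.589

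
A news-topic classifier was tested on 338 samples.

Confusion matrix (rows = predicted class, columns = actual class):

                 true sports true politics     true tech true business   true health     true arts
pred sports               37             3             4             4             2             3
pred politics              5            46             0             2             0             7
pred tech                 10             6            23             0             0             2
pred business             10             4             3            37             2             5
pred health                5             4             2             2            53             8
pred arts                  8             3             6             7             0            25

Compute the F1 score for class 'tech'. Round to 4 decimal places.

F1 score = 2·TP/(2·TP+FP+FN).
tech: TP=23, FP=10+6+0+0+2=18, FN=4+0+3+2+6=15 → 46/79 = 0.58228

0.5823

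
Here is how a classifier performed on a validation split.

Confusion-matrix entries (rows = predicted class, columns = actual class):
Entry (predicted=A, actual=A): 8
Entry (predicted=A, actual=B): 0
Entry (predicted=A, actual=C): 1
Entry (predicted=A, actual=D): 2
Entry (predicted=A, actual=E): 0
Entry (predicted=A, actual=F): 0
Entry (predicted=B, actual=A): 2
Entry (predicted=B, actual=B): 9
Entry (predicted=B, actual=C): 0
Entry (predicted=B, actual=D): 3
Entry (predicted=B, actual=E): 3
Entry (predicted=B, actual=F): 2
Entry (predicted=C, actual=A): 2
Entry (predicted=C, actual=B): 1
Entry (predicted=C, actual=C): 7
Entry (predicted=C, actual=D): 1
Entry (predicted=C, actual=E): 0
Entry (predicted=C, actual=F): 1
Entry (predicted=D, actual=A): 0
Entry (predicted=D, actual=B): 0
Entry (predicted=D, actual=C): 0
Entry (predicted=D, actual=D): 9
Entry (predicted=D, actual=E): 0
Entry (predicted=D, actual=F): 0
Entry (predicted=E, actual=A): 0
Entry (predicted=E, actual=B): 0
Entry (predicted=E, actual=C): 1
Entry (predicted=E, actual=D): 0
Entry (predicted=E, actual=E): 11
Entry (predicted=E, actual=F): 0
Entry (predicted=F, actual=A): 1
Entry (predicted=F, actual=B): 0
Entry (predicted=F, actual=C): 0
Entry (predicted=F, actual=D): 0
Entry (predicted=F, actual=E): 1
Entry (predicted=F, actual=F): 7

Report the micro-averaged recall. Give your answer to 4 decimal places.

Micro-averaging pools counts across classes: ΣTP=51, ΣFP=21, ΣFN=21.
Micro-recall = TP/(TP+FN) on pooled counts = 0.7083 (equals overall accuracy in single-label multiclass).

0.7083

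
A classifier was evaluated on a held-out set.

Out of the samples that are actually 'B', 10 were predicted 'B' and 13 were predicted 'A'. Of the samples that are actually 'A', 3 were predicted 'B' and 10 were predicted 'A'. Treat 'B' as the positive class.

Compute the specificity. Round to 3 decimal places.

Specificity = TN/(TN+FP) = 10/(10+3) = 0.769

0.769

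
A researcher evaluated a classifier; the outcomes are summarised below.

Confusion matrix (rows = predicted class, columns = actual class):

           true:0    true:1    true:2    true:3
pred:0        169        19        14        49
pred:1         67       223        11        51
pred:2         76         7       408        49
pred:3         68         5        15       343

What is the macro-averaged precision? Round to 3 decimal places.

0.715

Per-class precision (TP/(TP+FP)):
  0: TP=169, FP=19+14+49=82 → 169/251 = 0.6733
  1: TP=223, FP=67+11+51=129 → 223/352 = 0.6335
  2: TP=408, FP=76+7+49=132 → 408/540 = 0.7556
  3: TP=343, FP=68+5+15=88 → 343/431 = 0.7958
Macro-precision = mean = (0.6733 + 0.6335 + 0.7556 + 0.7958) / 4 = 0.715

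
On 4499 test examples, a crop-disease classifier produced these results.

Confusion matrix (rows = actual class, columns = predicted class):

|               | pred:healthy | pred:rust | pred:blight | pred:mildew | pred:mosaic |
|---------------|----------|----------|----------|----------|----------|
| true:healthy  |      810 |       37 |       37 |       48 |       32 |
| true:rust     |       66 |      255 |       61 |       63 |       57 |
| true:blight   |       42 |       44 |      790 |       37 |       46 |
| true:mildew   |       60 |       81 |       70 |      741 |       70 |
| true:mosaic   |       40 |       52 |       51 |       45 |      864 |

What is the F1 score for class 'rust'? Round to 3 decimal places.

0.525

Treat 'rust' as positive and all other classes as negative.
F1 score = 2·TP/(2·TP+FP+FN).
rust: TP=255, FP=37+44+81+52=214, FN=66+61+63+57=247 → 510/971 = 0.5252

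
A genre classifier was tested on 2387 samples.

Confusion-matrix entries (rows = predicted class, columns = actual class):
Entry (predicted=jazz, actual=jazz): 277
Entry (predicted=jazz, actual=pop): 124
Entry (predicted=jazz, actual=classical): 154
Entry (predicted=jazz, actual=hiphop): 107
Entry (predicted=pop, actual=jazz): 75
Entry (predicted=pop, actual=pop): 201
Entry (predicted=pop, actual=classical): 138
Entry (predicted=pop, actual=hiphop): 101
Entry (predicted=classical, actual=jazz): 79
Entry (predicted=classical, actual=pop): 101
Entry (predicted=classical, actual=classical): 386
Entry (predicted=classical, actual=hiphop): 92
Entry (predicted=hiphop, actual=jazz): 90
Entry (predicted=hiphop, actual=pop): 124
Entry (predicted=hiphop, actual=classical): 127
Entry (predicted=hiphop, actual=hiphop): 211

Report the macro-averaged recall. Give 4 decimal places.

Per-class recall (TP/(TP+FN)):
  jazz: TP=277, FN=75+79+90=244 → 277/521 = 0.53167
  pop: TP=201, FN=124+101+124=349 → 201/550 = 0.36545
  classical: TP=386, FN=154+138+127=419 → 386/805 = 0.47950
  hiphop: TP=211, FN=107+101+92=300 → 211/511 = 0.41292
Macro-recall = mean = (0.53167 + 0.36545 + 0.47950 + 0.41292) / 4 = 0.4474

0.4474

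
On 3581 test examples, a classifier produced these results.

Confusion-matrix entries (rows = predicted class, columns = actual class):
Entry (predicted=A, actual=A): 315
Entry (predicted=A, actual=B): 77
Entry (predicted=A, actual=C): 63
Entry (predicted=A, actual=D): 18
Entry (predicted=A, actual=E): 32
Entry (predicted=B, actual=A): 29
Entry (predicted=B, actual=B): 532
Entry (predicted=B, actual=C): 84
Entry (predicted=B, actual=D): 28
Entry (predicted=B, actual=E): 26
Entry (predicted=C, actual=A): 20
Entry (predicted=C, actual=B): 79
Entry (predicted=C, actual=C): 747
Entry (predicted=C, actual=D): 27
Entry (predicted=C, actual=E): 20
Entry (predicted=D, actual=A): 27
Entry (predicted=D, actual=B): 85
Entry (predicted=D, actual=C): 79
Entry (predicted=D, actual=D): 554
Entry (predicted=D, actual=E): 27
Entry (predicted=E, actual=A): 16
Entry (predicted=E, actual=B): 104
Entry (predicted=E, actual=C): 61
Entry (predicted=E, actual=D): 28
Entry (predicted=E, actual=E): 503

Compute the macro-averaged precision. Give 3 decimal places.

0.729

Per-class precision (TP/(TP+FP)):
  A: TP=315, FP=77+63+18+32=190 → 315/505 = 0.6238
  B: TP=532, FP=29+84+28+26=167 → 532/699 = 0.7611
  C: TP=747, FP=20+79+27+20=146 → 747/893 = 0.8365
  D: TP=554, FP=27+85+79+27=218 → 554/772 = 0.7176
  E: TP=503, FP=16+104+61+28=209 → 503/712 = 0.7065
Macro-precision = mean = (0.6238 + 0.7611 + 0.8365 + 0.7176 + 0.7065) / 5 = 0.729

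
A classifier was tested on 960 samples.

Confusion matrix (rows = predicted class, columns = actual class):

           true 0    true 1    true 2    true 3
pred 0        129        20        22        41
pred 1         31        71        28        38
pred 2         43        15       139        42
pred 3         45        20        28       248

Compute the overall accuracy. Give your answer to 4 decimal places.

0.6115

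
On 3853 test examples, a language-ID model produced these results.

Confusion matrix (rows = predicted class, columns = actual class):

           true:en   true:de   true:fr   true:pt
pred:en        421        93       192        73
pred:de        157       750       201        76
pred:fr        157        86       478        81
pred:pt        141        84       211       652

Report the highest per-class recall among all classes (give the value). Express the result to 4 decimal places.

Per-class recall (TP/(TP+FN)):
  en: TP=421, FN=157+157+141=455 → 421/876 = 0.48059
  de: TP=750, FN=93+86+84=263 → 750/1013 = 0.74038
  fr: TP=478, FN=192+201+211=604 → 478/1082 = 0.44177
  pt: TP=652, FN=73+76+81=230 → 652/882 = 0.73923
Highest is class 'de' with recall = 0.7404.

0.7404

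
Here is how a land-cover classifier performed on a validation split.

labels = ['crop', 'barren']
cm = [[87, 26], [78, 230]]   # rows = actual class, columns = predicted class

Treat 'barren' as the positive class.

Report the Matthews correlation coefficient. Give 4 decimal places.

0.4690

MCC = (TP·TN − FP·FN) / √((TP+FP)(TP+FN)(TN+FP)(TN+FN))
Numerator = 230·87 − 26·78 = 17982
Denominator = √(256·308·113·165) = √1470120960 = 38342.1564
MCC = 17982 / 38342.1564 = 0.4690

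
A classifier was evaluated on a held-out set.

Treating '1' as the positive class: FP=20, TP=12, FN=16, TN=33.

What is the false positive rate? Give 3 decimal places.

FPR = FP/(FP+TN) = 20/(20+33) = 0.377

0.377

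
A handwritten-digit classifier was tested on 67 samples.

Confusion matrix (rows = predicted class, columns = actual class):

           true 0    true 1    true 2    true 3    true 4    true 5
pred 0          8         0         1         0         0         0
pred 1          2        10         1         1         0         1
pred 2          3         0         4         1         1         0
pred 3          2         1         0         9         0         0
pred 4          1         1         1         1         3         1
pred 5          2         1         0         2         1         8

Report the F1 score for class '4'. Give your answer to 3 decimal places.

F1 score = 2·TP/(2·TP+FP+FN).
4: TP=3, FP=1+1+1+1+1=5, FN=0+0+1+0+1=2 → 6/13 = 0.4615

0.462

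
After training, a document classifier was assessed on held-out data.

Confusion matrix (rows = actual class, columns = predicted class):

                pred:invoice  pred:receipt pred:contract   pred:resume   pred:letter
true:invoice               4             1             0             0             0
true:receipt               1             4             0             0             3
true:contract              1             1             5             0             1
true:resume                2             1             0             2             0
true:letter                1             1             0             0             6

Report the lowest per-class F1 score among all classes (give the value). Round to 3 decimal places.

Per-class F1 score (2·TP/(2·TP+FP+FN)):
  invoice: TP=4, FP=1+1+2+1=5, FN=1+0+0+0=1 → 8/14 = 0.5714
  receipt: TP=4, FP=1+1+1+1=4, FN=1+0+0+3=4 → 8/16 = 0.5000
  contract: TP=5, FP=0+0+0+0=0, FN=1+1+0+1=3 → 10/13 = 0.7692
  resume: TP=2, FP=0+0+0+0=0, FN=2+1+0+0=3 → 4/7 = 0.5714
  letter: TP=6, FP=0+3+1+0=4, FN=1+1+0+0=2 → 12/18 = 0.6667
Lowest is class 'receipt' with F1 score = 0.500.

0.500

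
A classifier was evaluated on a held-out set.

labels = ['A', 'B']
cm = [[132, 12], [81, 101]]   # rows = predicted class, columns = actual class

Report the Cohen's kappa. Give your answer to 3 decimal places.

0.449

Observed agreement pₒ = trace/N = 233/326 = 0.7147
Expected agreement pₑ = Σ (rowᵢ·colᵢ)/N² = (213·144 + 113·182)/326² = 0.4821
κ = (pₒ − pₑ)/(1 − pₑ) = (0.7147 − 0.4821)/(1 − 0.4821) = 0.449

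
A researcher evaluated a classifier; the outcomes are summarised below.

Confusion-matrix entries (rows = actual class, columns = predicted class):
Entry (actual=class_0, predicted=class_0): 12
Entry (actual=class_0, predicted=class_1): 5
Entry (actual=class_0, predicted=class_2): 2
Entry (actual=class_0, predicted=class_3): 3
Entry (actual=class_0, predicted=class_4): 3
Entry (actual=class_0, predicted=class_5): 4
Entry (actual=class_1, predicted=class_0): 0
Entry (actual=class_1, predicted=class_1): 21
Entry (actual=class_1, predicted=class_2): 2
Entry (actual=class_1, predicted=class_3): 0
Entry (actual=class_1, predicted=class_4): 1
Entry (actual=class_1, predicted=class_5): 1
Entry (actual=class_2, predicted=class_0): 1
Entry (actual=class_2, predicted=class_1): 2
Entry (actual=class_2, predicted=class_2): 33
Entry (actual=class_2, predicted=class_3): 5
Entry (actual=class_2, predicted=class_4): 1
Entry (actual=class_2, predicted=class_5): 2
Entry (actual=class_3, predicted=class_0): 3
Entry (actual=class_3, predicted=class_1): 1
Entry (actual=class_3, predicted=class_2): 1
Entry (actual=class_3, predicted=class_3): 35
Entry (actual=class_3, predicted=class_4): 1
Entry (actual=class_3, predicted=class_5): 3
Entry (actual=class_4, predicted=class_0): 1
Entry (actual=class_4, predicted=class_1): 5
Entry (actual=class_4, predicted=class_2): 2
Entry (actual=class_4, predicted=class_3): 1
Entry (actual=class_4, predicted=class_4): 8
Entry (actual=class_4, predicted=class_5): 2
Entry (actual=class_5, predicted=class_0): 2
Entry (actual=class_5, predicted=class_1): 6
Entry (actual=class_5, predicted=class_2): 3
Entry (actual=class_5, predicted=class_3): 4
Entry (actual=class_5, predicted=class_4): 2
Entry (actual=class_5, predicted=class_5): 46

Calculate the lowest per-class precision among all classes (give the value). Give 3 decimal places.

0.500

Per-class precision (TP/(TP+FP)):
  class_0: TP=12, FP=0+1+3+1+2=7 → 12/19 = 0.6316
  class_1: TP=21, FP=5+2+1+5+6=19 → 21/40 = 0.5250
  class_2: TP=33, FP=2+2+1+2+3=10 → 33/43 = 0.7674
  class_3: TP=35, FP=3+0+5+1+4=13 → 35/48 = 0.7292
  class_4: TP=8, FP=3+1+1+1+2=8 → 8/16 = 0.5000
  class_5: TP=46, FP=4+1+2+3+2=12 → 46/58 = 0.7931
Lowest is class 'class_4' with precision = 0.500.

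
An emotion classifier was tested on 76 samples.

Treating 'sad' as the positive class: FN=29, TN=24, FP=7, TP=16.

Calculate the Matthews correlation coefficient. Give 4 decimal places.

MCC = (TP·TN − FP·FN) / √((TP+FP)(TP+FN)(TN+FP)(TN+FN))
Numerator = 16·24 − 7·29 = 181
Denominator = √(23·45·31·53) = √1700505 = 1304.0341
MCC = 181 / 1304.0341 = 0.1388

0.1388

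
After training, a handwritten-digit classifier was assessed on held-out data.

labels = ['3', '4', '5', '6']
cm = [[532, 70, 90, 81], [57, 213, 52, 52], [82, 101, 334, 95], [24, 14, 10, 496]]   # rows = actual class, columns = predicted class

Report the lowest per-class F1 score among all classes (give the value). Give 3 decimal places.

0.552

Per-class F1 score (2·TP/(2·TP+FP+FN)):
  3: TP=532, FP=57+82+24=163, FN=70+90+81=241 → 1064/1468 = 0.7248
  4: TP=213, FP=70+101+14=185, FN=57+52+52=161 → 426/772 = 0.5518
  5: TP=334, FP=90+52+10=152, FN=82+101+95=278 → 668/1098 = 0.6084
  6: TP=496, FP=81+52+95=228, FN=24+14+10=48 → 992/1268 = 0.7823
Lowest is class '4' with F1 score = 0.552.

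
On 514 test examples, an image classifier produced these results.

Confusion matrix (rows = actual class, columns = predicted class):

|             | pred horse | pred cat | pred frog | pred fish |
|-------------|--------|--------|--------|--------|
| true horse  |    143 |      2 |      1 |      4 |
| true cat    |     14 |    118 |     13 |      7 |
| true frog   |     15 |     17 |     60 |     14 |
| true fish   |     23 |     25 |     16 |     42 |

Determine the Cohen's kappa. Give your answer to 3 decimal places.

0.599

Observed agreement pₒ = trace/N = 363/514 = 0.7062
Expected agreement pₑ = Σ (rowᵢ·colᵢ)/N² = (150·195 + 152·162 + 106·90 + 106·67)/514² = 0.2669
κ = (pₒ − pₑ)/(1 − pₑ) = (0.7062 − 0.2669)/(1 − 0.2669) = 0.599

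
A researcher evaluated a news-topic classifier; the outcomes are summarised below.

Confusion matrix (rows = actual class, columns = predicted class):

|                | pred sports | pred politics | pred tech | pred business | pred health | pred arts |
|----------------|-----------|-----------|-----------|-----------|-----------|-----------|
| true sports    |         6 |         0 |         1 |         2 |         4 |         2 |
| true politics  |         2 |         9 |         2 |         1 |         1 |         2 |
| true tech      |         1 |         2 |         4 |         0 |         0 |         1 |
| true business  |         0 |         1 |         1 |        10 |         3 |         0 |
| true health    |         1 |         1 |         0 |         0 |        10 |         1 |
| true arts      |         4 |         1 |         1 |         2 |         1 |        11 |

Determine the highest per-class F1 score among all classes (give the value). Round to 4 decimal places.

Per-class F1 score (2·TP/(2·TP+FP+FN)):
  sports: TP=6, FP=2+1+0+1+4=8, FN=0+1+2+4+2=9 → 12/29 = 0.41379
  politics: TP=9, FP=0+2+1+1+1=5, FN=2+2+1+1+2=8 → 18/31 = 0.58065
  tech: TP=4, FP=1+2+1+0+1=5, FN=1+2+0+0+1=4 → 8/17 = 0.47059
  business: TP=10, FP=2+1+0+0+2=5, FN=0+1+1+3+0=5 → 20/30 = 0.66667
  health: TP=10, FP=4+1+0+3+1=9, FN=1+1+0+0+1=3 → 20/32 = 0.62500
  arts: TP=11, FP=2+2+1+0+1=6, FN=4+1+1+2+1=9 → 22/37 = 0.59459
Highest is class 'business' with F1 score = 0.6667.

0.6667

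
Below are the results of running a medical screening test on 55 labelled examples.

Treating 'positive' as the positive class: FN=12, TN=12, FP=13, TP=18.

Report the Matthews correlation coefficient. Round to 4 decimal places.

MCC = (TP·TN − FP·FN) / √((TP+FP)(TP+FN)(TN+FP)(TN+FN))
Numerator = 18·12 − 13·12 = 60
Denominator = √(31·30·25·24) = √558000 = 746.9940
MCC = 60 / 746.9940 = 0.0803

0.0803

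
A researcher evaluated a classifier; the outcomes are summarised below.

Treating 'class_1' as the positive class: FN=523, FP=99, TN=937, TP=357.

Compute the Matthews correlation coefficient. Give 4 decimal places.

MCC = (TP·TN − FP·FN) / √((TP+FP)(TP+FN)(TN+FP)(TN+FN))
Numerator = 357·937 − 99·523 = 282732
Denominator = √(456·880·1036·1460) = √606960076800 = 779076.4255
MCC = 282732 / 779076.4255 = 0.3629

0.3629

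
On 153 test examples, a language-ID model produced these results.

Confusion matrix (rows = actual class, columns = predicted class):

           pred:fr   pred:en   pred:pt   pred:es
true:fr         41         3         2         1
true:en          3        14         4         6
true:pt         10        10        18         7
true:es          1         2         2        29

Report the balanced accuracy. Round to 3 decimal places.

Balanced accuracy = mean of per-class recall.
  fr: recall = 41/47 = 0.8723
  en: recall = 14/27 = 0.5185
  pt: recall = 18/45 = 0.4000
  es: recall = 29/34 = 0.8529
Mean = (0.8723 + 0.5185 + 0.4000 + 0.8529) / 4 = 0.661

0.661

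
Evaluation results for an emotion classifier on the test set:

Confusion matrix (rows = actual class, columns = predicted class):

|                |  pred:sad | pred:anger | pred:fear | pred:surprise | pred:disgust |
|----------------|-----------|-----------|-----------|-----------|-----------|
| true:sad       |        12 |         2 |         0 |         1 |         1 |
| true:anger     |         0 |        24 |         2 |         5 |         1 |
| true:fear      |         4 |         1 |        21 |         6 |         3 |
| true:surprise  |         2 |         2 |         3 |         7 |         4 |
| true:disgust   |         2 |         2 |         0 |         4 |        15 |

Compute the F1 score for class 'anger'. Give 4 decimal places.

0.7619

Treat 'anger' as positive and all other classes as negative.
F1 score = 2·TP/(2·TP+FP+FN).
anger: TP=24, FP=2+1+2+2=7, FN=0+2+5+1=8 → 48/63 = 0.76190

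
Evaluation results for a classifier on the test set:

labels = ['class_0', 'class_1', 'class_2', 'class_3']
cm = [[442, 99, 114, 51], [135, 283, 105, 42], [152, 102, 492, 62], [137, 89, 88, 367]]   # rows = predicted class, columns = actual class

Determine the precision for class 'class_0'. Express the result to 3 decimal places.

One-vs-rest for 'class_0': TP = diagonal; FP = other classes predicted 'class_0'; FN = 'class_0' predicted as other.
precision = TP/(TP+FP).
class_0: TP=442, FP=99+114+51=264 → 442/706 = 0.6261

0.626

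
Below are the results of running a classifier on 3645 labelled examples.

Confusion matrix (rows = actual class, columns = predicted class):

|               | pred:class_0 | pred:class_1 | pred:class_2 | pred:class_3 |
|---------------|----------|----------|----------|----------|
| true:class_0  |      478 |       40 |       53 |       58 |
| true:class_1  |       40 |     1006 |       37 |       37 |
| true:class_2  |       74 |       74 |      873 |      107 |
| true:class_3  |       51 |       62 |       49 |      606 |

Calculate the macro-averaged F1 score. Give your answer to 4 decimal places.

Per-class F1 score (2·TP/(2·TP+FP+FN)):
  class_0: TP=478, FP=40+74+51=165, FN=40+53+58=151 → 956/1272 = 0.75157
  class_1: TP=1006, FP=40+74+62=176, FN=40+37+37=114 → 2012/2302 = 0.87402
  class_2: TP=873, FP=53+37+49=139, FN=74+74+107=255 → 1746/2140 = 0.81589
  class_3: TP=606, FP=58+37+107=202, FN=51+62+49=162 → 1212/1576 = 0.76904
Macro-F1 score = mean = (0.75157 + 0.87402 + 0.81589 + 0.76904) / 4 = 0.8026

0.8026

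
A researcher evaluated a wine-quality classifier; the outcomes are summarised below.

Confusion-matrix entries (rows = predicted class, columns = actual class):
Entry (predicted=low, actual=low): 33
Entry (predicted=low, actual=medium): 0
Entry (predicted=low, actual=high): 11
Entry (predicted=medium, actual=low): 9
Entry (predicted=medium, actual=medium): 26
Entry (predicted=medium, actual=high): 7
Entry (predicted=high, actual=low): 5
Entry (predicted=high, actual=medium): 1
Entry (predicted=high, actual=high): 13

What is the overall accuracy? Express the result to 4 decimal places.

0.6857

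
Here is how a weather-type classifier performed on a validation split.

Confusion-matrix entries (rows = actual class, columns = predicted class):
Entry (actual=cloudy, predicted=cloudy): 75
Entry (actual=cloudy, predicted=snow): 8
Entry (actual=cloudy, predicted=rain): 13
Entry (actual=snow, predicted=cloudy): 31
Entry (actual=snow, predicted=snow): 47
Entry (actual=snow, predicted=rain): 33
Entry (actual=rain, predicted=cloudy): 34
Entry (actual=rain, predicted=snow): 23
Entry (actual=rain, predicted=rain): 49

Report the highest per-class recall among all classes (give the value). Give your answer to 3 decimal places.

0.781

Per-class recall (TP/(TP+FN)):
  cloudy: TP=75, FN=8+13=21 → 75/96 = 0.7813
  snow: TP=47, FN=31+33=64 → 47/111 = 0.4234
  rain: TP=49, FN=34+23=57 → 49/106 = 0.4623
Highest is class 'cloudy' with recall = 0.781.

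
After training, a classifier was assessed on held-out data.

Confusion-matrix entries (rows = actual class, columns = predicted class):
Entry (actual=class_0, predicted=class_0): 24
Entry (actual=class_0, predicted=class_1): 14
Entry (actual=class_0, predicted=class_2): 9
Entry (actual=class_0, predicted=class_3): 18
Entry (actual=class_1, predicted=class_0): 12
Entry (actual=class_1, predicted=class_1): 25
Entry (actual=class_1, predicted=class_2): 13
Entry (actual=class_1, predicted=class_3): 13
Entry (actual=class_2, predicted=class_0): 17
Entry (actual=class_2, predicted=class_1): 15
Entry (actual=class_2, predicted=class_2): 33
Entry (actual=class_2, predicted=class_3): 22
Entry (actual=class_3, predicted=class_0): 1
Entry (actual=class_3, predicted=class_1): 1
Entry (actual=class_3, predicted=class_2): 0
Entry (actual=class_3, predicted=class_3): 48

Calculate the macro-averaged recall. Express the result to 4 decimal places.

0.5263

Per-class recall (TP/(TP+FN)):
  class_0: TP=24, FN=14+9+18=41 → 24/65 = 0.36923
  class_1: TP=25, FN=12+13+13=38 → 25/63 = 0.39683
  class_2: TP=33, FN=17+15+22=54 → 33/87 = 0.37931
  class_3: TP=48, FN=1+1+0=2 → 48/50 = 0.96000
Macro-recall = mean = (0.36923 + 0.39683 + 0.37931 + 0.96000) / 4 = 0.5263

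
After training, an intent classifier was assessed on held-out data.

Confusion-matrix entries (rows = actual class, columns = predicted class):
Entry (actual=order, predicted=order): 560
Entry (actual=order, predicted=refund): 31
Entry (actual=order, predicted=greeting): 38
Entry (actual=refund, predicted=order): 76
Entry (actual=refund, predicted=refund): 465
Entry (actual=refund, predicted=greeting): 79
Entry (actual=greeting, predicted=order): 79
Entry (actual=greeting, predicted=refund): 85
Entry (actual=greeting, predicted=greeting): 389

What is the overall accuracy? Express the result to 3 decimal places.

Accuracy = trace / total = (560+465+389=1414) / 1802 = 1414/1802 = 0.785

0.785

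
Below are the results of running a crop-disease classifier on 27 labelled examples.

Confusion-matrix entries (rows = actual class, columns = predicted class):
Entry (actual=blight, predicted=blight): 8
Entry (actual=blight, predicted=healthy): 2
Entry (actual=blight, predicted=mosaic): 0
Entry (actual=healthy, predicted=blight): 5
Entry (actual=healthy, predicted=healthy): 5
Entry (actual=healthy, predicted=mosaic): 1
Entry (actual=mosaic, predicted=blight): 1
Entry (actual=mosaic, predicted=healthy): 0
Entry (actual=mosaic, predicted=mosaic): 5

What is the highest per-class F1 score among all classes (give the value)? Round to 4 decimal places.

Per-class F1 score (2·TP/(2·TP+FP+FN)):
  blight: TP=8, FP=5+1=6, FN=2+0=2 → 16/24 = 0.66667
  healthy: TP=5, FP=2+0=2, FN=5+1=6 → 10/18 = 0.55556
  mosaic: TP=5, FP=0+1=1, FN=1+0=1 → 10/12 = 0.83333
Highest is class 'mosaic' with F1 score = 0.8333.

0.8333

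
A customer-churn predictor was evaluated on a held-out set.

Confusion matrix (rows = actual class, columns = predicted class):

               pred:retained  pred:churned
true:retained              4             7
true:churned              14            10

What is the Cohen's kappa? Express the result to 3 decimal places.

Observed agreement pₒ = trace/N = 14/35 = 0.4000
Expected agreement pₑ = Σ (rowᵢ·colᵢ)/N² = (11·18 + 24·17)/35² = 0.4947
κ = (pₒ − pₑ)/(1 − pₑ) = (0.4000 − 0.4947)/(1 − 0.4947) = -0.187

-0.187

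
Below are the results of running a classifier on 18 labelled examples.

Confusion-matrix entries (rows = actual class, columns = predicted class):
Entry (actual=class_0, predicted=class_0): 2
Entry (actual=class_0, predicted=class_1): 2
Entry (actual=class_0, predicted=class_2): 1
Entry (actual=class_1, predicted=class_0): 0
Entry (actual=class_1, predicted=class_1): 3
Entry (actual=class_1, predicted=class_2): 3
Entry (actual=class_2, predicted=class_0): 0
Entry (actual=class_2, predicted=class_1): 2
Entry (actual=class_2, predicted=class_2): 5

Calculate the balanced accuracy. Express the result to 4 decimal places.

0.5381

Balanced accuracy = mean of per-class recall.
  class_0: recall = 2/5 = 0.40000
  class_1: recall = 3/6 = 0.50000
  class_2: recall = 5/7 = 0.71429
Mean = (0.40000 + 0.50000 + 0.71429) / 3 = 0.5381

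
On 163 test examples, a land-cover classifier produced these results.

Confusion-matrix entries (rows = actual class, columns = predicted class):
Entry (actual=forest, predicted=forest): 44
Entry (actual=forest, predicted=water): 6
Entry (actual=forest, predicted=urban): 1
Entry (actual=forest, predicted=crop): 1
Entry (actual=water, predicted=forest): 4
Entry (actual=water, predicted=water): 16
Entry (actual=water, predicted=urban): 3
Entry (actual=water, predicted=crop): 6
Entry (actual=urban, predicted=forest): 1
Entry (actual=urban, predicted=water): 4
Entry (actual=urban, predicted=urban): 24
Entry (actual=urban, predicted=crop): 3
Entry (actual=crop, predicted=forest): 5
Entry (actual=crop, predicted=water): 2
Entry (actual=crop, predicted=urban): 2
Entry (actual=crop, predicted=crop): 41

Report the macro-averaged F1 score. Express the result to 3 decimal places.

0.744

Per-class F1 score (2·TP/(2·TP+FP+FN)):
  forest: TP=44, FP=4+1+5=10, FN=6+1+1=8 → 88/106 = 0.8302
  water: TP=16, FP=6+4+2=12, FN=4+3+6=13 → 32/57 = 0.5614
  urban: TP=24, FP=1+3+2=6, FN=1+4+3=8 → 48/62 = 0.7742
  crop: TP=41, FP=1+6+3=10, FN=5+2+2=9 → 82/101 = 0.8119
Macro-F1 score = mean = (0.8302 + 0.5614 + 0.7742 + 0.8119) / 4 = 0.744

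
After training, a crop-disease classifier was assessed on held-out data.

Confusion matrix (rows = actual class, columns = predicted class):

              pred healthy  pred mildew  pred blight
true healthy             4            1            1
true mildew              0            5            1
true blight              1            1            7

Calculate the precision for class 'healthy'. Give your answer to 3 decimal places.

Take TP from the diagonal, FP from the rest of the 'healthy' prediction marginal, FN from the rest of the 'healthy' actual marginal.
precision = TP/(TP+FP).
healthy: TP=4, FP=0+1=1 → 4/5 = 0.8000

0.800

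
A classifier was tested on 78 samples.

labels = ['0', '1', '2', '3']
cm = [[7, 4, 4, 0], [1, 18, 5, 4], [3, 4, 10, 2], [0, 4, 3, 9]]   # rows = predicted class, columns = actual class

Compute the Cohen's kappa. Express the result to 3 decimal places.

0.400

Observed agreement pₒ = trace/N = 44/78 = 0.5641
Expected agreement pₑ = Σ (rowᵢ·colᵢ)/N² = (11·15 + 30·28 + 22·19 + 15·16)/78² = 0.2733
κ = (pₒ − pₑ)/(1 − pₑ) = (0.5641 − 0.2733)/(1 − 0.2733) = 0.400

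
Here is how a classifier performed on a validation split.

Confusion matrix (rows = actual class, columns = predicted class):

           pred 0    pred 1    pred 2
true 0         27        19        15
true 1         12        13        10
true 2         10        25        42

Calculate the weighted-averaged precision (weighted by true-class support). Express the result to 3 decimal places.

Per-class precision (TP/(TP+FP)):
  0: TP=27, FP=12+10=22 → 27/49 = 0.5510
  1: TP=13, FP=19+25=44 → 13/57 = 0.2281
  2: TP=42, FP=15+10=25 → 42/67 = 0.6269
Weighted-precision = Σ (supportᵢ/N)·precisionᵢ with N=173: (61/173)·0.5510 + (35/173)·0.2281 + (77/173)·0.6269 = 0.519

0.519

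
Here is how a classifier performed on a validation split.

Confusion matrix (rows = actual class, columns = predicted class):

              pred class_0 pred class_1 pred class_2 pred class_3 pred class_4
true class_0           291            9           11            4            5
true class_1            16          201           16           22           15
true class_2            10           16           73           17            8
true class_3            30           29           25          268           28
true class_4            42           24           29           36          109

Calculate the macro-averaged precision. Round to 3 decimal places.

0.675

Per-class precision (TP/(TP+FP)):
  class_0: TP=291, FP=16+10+30+42=98 → 291/389 = 0.7481
  class_1: TP=201, FP=9+16+29+24=78 → 201/279 = 0.7204
  class_2: TP=73, FP=11+16+25+29=81 → 73/154 = 0.4740
  class_3: TP=268, FP=4+22+17+36=79 → 268/347 = 0.7723
  class_4: TP=109, FP=5+15+8+28=56 → 109/165 = 0.6606
Macro-precision = mean = (0.7481 + 0.7204 + 0.4740 + 0.7723 + 0.6606) / 5 = 0.675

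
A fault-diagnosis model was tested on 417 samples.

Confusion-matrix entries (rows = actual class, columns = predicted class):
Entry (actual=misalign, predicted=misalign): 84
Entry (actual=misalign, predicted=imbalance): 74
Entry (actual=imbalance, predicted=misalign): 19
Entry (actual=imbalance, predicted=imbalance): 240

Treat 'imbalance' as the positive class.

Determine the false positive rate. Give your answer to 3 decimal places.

0.468

FPR = FP/(FP+TN) = 74/(74+84) = 0.468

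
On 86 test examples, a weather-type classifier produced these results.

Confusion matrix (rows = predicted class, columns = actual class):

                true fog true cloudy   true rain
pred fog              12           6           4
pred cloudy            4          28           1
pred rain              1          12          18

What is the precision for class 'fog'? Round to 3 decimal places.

0.545

One-vs-rest for 'fog': TP = diagonal; FP = other classes predicted 'fog'; FN = 'fog' predicted as other.
precision = TP/(TP+FP).
fog: TP=12, FP=6+4=10 → 12/22 = 0.5455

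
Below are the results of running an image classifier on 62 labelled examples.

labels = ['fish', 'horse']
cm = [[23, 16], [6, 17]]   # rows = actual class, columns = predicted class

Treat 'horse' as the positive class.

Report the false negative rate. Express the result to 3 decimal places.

0.261

FNR = FN/(FN+TP) = 6/(6+17) = 0.261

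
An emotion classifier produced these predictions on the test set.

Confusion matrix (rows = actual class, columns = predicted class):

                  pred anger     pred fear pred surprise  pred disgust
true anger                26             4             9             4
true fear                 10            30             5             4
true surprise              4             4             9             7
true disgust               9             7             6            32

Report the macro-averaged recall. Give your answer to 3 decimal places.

0.546

Per-class recall (TP/(TP+FN)):
  anger: TP=26, FN=4+9+4=17 → 26/43 = 0.6047
  fear: TP=30, FN=10+5+4=19 → 30/49 = 0.6122
  surprise: TP=9, FN=4+4+7=15 → 9/24 = 0.3750
  disgust: TP=32, FN=9+7+6=22 → 32/54 = 0.5926
Macro-recall = mean = (0.6047 + 0.6122 + 0.3750 + 0.5926) / 4 = 0.546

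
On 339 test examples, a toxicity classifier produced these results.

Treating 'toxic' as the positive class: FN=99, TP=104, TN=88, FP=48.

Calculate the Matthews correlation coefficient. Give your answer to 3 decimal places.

0.157

MCC = (TP·TN − FP·FN) / √((TP+FP)(TP+FN)(TN+FP)(TN+FN))
Numerator = 104·88 − 48·99 = 4400
Denominator = √(152·203·136·187) = √784729792 = 28013.0290
MCC = 4400 / 28013.0290 = 0.157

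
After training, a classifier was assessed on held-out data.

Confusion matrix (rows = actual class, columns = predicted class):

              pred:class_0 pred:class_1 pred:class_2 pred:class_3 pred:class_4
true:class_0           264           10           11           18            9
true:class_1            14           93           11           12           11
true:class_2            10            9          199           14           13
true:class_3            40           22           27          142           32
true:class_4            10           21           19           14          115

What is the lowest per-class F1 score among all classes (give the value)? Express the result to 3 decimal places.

Per-class F1 score (2·TP/(2·TP+FP+FN)):
  class_0: TP=264, FP=14+10+40+10=74, FN=10+11+18+9=48 → 528/650 = 0.8123
  class_1: TP=93, FP=10+9+22+21=62, FN=14+11+12+11=48 → 186/296 = 0.6284
  class_2: TP=199, FP=11+11+27+19=68, FN=10+9+14+13=46 → 398/512 = 0.7773
  class_3: TP=142, FP=18+12+14+14=58, FN=40+22+27+32=121 → 284/463 = 0.6134
  class_4: TP=115, FP=9+11+13+32=65, FN=10+21+19+14=64 → 230/359 = 0.6407
Lowest is class 'class_3' with F1 score = 0.613.

0.613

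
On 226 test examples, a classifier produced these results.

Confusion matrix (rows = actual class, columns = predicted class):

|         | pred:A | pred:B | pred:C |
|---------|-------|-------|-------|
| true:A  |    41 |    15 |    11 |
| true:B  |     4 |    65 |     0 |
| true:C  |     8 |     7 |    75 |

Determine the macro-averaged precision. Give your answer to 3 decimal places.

0.798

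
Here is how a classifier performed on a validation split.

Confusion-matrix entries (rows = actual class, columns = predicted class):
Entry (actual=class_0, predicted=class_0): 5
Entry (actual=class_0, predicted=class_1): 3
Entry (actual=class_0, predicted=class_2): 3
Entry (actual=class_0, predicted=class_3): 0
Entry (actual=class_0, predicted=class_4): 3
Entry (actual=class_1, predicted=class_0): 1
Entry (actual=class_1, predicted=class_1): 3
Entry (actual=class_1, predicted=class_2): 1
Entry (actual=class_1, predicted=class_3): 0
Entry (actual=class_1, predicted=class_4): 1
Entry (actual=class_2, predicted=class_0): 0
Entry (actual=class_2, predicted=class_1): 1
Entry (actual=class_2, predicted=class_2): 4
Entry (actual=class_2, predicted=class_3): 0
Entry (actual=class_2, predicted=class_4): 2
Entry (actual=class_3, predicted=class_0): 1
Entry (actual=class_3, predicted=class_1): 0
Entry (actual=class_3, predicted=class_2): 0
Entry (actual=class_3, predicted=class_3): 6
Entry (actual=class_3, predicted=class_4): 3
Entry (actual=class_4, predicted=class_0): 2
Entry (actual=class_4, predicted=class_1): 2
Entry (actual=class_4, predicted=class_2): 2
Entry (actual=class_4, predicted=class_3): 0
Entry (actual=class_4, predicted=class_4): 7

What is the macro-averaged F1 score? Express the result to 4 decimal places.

0.5076

Per-class F1 score (2·TP/(2·TP+FP+FN)):
  class_0: TP=5, FP=1+0+1+2=4, FN=3+3+0+3=9 → 10/23 = 0.43478
  class_1: TP=3, FP=3+1+0+2=6, FN=1+1+0+1=3 → 6/15 = 0.40000
  class_2: TP=4, FP=3+1+0+2=6, FN=0+1+0+2=3 → 8/17 = 0.47059
  class_3: TP=6, FP=0+0+0+0=0, FN=1+0+0+3=4 → 12/16 = 0.75000
  class_4: TP=7, FP=3+1+2+3=9, FN=2+2+2+0=6 → 14/29 = 0.48276
Macro-F1 score = mean = (0.43478 + 0.40000 + 0.47059 + 0.75000 + 0.48276) / 5 = 0.5076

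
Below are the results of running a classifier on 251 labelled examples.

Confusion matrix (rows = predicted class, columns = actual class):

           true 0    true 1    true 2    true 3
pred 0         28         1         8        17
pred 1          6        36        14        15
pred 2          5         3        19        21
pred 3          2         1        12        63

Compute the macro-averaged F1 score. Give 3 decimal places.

0.565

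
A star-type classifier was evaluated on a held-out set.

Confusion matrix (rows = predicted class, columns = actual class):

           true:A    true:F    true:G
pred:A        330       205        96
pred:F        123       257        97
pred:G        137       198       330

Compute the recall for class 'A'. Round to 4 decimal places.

0.5593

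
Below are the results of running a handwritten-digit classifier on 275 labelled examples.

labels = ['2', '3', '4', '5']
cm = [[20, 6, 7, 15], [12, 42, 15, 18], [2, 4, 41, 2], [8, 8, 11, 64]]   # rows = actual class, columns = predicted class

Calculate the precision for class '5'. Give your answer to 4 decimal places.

One-vs-rest for '5': TP = diagonal; FP = other classes predicted '5'; FN = '5' predicted as other.
precision = TP/(TP+FP).
5: TP=64, FP=15+18+2=35 → 64/99 = 0.64646

0.6465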